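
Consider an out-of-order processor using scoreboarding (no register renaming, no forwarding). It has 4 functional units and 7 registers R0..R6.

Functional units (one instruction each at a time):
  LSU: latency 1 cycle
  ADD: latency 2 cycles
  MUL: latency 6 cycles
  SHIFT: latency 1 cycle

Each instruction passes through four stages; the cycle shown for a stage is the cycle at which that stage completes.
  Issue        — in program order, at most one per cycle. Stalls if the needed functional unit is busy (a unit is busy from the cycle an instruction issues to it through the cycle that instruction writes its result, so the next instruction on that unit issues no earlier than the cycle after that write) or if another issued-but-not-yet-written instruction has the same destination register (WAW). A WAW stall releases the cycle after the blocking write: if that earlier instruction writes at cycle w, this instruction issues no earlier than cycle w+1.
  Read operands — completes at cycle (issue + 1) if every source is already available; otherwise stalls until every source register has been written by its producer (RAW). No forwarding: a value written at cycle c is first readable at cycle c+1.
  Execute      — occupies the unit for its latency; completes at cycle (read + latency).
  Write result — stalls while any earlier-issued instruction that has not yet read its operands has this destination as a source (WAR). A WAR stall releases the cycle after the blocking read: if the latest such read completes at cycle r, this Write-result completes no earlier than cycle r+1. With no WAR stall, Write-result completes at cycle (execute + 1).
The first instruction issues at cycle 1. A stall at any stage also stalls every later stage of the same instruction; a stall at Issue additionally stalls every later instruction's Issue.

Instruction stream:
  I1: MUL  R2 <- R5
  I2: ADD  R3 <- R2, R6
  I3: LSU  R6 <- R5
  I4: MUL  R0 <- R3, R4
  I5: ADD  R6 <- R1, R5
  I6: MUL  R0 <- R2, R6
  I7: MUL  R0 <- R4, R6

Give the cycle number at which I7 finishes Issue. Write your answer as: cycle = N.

cycle = 31

cycle 1: I1→MUL
cycle 2: I1 RO | I2→ADD
cycle 3: I3→LSU
cycle 4: I3 RO
cycle 5: I3 EX
cycle 8: I1 EX
cycle 9: I1 WR R2
cycle 10: I2 RO | I4→MUL
cycle 11: I3 WR R6
cycle 12: I2 EX
cycle 13: I2 WR R3
cycle 14: I4 RO | I5→ADD
cycle 15: I5 RO
cycle 17: I5 EX
cycle 18: I5 WR R6
cycle 20: I4 EX
cycle 21: I4 WR R0
cycle 22: I6→MUL
cycle 23: I6 RO
cycle 29: I6 EX
cycle 30: I6 WR R0
cycle 31: I7→MUL
cycle 32: I7 RO
cycle 38: I7 EX
cycle 39: I7 WR R0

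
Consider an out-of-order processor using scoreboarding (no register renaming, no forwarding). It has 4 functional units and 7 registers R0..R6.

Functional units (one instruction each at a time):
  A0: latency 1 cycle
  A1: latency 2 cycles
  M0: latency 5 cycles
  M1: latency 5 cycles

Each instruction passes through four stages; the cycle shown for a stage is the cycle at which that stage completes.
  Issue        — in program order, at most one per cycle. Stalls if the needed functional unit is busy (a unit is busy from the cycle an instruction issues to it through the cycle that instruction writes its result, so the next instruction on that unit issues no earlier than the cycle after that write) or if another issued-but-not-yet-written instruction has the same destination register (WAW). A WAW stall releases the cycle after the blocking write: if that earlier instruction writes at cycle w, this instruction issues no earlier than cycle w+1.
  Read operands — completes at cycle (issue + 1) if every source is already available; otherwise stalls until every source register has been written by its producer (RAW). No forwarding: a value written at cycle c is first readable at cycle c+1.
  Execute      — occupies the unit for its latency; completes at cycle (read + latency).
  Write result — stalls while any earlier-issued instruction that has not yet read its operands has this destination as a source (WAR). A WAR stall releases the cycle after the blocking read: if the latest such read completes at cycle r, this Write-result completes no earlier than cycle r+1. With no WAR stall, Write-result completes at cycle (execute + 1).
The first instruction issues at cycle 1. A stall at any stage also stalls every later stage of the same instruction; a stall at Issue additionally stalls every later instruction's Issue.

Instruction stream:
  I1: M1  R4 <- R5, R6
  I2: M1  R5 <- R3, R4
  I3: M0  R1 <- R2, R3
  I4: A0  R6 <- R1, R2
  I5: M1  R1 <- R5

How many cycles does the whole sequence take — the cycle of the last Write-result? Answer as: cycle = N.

cycle = 25

c1: I1→M1
c2: I1 RO
c7: I1 EX
c8: I1 WR R4
c9: I2→M1
c10: I2 RO · I3→M0
c11: I3 RO · I4→A0
c15: I2 EX
c16: I2 WR R5 · I3 EX
c17: I3 WR R1
c18: I4 RO · I5→M1
c19: I4 EX · I5 RO
c20: I4 WR R6
c24: I5 EX
c25: I5 WR R1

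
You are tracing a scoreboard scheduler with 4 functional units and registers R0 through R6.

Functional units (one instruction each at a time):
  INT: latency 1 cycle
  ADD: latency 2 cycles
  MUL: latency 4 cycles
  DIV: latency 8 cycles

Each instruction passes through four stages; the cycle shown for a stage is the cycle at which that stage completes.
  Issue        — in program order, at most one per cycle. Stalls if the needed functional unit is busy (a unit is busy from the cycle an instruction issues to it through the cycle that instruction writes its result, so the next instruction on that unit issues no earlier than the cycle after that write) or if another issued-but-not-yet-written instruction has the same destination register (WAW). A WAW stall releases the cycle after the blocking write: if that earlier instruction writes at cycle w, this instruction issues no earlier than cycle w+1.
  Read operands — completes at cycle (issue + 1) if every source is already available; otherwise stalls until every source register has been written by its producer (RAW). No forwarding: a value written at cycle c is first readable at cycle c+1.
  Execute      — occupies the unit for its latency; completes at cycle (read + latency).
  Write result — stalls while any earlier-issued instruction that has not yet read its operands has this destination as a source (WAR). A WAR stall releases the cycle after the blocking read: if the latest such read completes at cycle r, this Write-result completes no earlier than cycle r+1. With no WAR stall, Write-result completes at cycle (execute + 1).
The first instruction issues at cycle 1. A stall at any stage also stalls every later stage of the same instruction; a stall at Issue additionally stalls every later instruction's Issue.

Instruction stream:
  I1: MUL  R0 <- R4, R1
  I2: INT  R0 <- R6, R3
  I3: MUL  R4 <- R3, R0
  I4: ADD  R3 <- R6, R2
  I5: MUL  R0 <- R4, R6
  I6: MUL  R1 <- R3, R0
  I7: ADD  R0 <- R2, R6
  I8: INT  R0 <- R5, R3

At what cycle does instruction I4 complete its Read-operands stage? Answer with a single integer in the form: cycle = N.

cycle 1: issue I1 (MUL)
cycle 2: I1 read-ops
cycle 6: I1 finished on MUL
cycle 7: I1→R0
cycle 8: issue I2 (INT)
cycle 9: I2 read-ops; issue I3 (MUL)
cycle 10: I2 finished on INT; issue I4 (ADD)
cycle 11: I2→R0; I4 read-ops
cycle 12: I3 read-ops
cycle 13: I4 finished on ADD
cycle 14: I4→R3
cycle 16: I3 finished on MUL
cycle 17: I3→R4
cycle 18: issue I5 (MUL)
cycle 19: I5 read-ops
cycle 23: I5 finished on MUL
cycle 24: I5→R0
cycle 25: issue I6 (MUL)
cycle 26: I6 read-ops; issue I7 (ADD)
cycle 27: I7 read-ops
cycle 29: I7 finished on ADD
cycle 30: I6 finished on MUL; I7→R0
cycle 31: I6→R1; issue I8 (INT)
cycle 32: I8 read-ops
cycle 33: I8 finished on INT
cycle 34: I8→R0

cycle = 11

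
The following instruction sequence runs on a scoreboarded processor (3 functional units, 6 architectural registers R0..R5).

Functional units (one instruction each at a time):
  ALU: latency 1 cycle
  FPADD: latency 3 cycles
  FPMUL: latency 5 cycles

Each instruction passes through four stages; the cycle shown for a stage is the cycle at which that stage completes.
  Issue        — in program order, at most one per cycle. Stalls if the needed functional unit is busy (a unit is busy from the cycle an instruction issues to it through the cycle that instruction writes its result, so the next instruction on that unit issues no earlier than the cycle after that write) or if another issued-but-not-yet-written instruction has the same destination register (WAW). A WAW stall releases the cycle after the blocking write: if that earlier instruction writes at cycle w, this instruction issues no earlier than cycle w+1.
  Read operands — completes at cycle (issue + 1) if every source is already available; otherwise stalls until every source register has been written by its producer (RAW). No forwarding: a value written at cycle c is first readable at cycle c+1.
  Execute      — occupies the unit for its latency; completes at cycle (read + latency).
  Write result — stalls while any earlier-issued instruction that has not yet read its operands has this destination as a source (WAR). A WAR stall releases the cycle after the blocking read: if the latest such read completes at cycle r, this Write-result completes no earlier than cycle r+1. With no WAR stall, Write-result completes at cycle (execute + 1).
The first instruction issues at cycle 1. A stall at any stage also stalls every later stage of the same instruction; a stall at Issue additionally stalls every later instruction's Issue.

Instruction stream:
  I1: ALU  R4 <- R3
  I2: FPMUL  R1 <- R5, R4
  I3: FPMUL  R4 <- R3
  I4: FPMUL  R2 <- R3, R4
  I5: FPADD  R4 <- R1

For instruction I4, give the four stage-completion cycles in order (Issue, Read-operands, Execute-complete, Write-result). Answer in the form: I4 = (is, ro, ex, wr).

[I1] 1/2/3/4
[I2] 2/5/10/11  (RAW R4: wait I1 write@4)
[I3] 12/13/18/19  (struct: FPMUL busy until I2 writes@11)
[I4] 20/21/26/27  (struct: FPMUL busy until I3 writes@19)
[I5] 21/22/25/26

I4 = (20, 21, 26, 27)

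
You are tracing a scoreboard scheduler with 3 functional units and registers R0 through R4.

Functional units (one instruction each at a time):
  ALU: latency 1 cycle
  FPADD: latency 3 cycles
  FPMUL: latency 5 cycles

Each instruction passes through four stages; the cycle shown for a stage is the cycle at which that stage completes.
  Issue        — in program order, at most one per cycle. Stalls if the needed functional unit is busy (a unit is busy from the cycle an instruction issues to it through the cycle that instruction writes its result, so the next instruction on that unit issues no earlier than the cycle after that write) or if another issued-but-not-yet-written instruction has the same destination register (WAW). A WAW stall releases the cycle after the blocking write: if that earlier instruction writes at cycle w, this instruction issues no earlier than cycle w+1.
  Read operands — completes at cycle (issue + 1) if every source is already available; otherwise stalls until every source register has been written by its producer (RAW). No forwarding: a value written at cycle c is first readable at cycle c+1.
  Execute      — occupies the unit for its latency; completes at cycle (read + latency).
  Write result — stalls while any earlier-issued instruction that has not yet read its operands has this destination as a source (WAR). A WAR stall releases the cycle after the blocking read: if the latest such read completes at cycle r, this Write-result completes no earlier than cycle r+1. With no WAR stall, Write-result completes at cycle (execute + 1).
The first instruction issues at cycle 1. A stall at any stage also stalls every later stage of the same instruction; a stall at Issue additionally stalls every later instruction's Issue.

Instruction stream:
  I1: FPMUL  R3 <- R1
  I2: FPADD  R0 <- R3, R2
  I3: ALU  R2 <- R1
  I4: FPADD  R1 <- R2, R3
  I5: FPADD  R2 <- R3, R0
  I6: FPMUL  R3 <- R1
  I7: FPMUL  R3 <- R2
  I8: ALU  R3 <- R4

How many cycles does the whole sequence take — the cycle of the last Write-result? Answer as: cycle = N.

[I1] 1/2/7/8
[I2] 2/9/12/13  (RAW R3: wait I1 write@8)
[I3] 3/4/5/10  (WAR R2: wait I2 read@9)
[I4] 14/15/18/19  (struct: FPADD busy until I2 writes@13)
[I5] 20/21/24/25  (struct: FPADD busy until I4 writes@19)
[I6] 21/22/27/28
[I7] 29/30/35/36  (struct: FPMUL busy until I6 writes@28)
[I8] 37/38/39/40  (WAW R3: wait I7 write@36)

cycle = 40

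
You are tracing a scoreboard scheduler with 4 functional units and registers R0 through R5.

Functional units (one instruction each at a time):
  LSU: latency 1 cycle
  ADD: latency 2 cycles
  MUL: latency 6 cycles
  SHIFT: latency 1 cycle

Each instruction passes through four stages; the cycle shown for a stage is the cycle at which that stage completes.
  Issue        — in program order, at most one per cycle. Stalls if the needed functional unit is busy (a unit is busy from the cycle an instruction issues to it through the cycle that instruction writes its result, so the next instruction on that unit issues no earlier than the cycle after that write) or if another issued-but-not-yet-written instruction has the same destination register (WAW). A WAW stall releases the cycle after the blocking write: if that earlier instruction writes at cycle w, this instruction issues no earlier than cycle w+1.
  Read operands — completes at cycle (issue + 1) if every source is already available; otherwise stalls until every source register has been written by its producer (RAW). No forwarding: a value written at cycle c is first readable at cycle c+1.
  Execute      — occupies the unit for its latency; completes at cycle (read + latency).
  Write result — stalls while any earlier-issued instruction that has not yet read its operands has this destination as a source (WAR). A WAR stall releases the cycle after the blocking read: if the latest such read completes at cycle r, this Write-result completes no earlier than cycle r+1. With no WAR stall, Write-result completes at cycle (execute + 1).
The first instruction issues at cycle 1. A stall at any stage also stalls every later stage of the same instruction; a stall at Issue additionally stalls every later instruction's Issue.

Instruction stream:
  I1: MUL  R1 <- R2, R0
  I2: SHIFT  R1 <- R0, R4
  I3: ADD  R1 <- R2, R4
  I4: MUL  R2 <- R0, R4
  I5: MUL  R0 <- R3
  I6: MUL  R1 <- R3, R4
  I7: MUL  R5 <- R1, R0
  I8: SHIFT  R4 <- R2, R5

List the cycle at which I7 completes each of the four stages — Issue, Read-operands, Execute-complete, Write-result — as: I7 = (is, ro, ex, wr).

[1] I1→MUL
[2] I1 RO
[8] I1 EX
[9] I1 WR R1
[10] I2→SHIFT
[11] I2 RO
[12] I2 EX
[13] I2 WR R1
[14] I3→ADD
[15] I3 RO; I4→MUL
[16] I4 RO
[17] I3 EX
[18] I3 WR R1
[22] I4 EX
[23] I4 WR R2
[24] I5→MUL
[25] I5 RO
[31] I5 EX
[32] I5 WR R0
[33] I6→MUL
[34] I6 RO
[40] I6 EX
[41] I6 WR R1
[42] I7→MUL
[43] I7 RO; I8→SHIFT
[49] I7 EX
[50] I7 WR R5
[51] I8 RO
[52] I8 EX
[53] I8 WR R4

I7 = (42, 43, 49, 50)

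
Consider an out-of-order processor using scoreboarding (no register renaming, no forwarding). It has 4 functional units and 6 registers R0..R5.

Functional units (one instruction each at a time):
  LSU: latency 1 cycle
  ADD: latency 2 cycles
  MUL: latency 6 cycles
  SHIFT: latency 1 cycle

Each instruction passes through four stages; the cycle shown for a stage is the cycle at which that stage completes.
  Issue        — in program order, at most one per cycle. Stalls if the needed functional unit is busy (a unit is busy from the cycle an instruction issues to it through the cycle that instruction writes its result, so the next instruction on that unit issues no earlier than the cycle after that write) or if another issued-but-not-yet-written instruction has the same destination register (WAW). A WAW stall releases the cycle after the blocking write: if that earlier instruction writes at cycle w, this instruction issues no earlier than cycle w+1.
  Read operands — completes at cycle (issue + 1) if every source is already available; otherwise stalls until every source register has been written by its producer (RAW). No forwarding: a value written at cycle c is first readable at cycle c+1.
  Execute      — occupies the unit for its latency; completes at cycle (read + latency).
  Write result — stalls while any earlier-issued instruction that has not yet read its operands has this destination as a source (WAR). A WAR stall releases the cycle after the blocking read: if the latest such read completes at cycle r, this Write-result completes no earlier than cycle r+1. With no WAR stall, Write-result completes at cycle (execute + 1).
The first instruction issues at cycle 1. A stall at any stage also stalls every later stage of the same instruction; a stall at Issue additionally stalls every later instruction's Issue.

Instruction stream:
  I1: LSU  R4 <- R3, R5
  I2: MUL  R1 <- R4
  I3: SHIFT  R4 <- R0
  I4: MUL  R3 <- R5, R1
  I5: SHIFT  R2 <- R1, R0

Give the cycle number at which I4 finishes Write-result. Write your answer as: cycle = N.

cycle = 21

cycle 1: I1 issues→LSU
cycle 2: I1 reads, I2 issues→MUL
cycle 3: I1 exec-done
cycle 4: I1 writes R4
cycle 5: I2 reads, I3 issues→SHIFT
cycle 6: I3 reads
cycle 7: I3 exec-done
cycle 8: I3 writes R4
cycle 11: I2 exec-done
cycle 12: I2 writes R1
cycle 13: I4 issues→MUL
cycle 14: I4 reads, I5 issues→SHIFT
cycle 15: I5 reads
cycle 16: I5 exec-done
cycle 17: I5 writes R2
cycle 20: I4 exec-done
cycle 21: I4 writes R3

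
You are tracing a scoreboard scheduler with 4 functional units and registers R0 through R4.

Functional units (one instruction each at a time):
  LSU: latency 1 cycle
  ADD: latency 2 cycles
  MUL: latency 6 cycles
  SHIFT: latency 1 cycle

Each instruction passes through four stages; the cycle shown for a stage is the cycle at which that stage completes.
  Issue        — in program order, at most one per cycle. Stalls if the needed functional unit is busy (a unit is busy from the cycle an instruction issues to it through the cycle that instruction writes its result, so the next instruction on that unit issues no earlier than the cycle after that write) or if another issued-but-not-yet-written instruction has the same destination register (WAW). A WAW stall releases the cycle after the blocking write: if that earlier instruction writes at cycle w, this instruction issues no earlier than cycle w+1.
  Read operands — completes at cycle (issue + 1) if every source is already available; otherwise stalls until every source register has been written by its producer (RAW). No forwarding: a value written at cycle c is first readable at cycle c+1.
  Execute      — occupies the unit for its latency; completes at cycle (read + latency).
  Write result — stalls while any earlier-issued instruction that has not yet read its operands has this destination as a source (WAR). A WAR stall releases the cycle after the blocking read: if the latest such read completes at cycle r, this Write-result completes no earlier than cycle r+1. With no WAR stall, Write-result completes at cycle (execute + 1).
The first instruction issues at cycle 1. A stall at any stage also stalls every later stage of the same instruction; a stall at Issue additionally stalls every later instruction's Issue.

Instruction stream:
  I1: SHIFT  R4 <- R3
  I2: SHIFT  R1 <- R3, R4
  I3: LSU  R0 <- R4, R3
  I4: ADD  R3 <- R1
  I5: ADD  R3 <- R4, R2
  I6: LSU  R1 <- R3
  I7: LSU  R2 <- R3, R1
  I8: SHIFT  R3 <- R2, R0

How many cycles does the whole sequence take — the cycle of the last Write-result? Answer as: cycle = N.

cycle = 27

t=1  issue I1 (SHIFT)
t=2  I1 read-ops
t=3  I1 finished on SHIFT
t=4  I1→R4
t=5  issue I2 (SHIFT)
t=6  I2 read-ops, issue I3 (LSU)
t=7  I2 finished on SHIFT, I3 read-ops, issue I4 (ADD)
t=8  I2→R1, I3 finished on LSU
t=9  I3→R0, I4 read-ops
t=11  I4 finished on ADD
t=12  I4→R3
t=13  issue I5 (ADD)
t=14  I5 read-ops, issue I6 (LSU)
t=16  I5 finished on ADD
t=17  I5→R3
t=18  I6 read-ops
t=19  I6 finished on LSU
t=20  I6→R1
t=21  issue I7 (LSU)
t=22  I7 read-ops, issue I8 (SHIFT)
t=23  I7 finished on LSU
t=24  I7→R2
t=25  I8 read-ops
t=26  I8 finished on SHIFT
t=27  I8→R3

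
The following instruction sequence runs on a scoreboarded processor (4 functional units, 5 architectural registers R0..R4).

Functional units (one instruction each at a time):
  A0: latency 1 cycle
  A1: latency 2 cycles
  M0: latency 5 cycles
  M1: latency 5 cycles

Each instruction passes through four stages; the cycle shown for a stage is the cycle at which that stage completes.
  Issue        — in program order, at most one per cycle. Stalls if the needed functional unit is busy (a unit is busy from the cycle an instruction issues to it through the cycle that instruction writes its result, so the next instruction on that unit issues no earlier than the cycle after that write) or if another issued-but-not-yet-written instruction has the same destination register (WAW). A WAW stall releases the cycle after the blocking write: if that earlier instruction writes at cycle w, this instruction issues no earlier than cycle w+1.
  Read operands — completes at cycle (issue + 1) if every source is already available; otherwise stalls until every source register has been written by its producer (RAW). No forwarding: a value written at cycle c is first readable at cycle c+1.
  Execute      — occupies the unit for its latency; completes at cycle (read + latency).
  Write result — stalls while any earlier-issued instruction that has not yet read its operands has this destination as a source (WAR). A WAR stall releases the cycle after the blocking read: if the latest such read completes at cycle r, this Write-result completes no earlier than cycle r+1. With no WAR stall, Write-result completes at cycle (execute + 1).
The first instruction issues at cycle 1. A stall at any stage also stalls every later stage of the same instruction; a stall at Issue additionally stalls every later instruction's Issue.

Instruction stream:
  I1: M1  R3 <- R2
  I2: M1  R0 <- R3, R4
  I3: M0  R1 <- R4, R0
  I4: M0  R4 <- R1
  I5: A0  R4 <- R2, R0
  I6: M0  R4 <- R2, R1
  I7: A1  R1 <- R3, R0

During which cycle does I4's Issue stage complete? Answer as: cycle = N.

cycle = 24

I1  is:1  ro:2  ex:7  wr:8
I2  is:9  ro:10  ex:15  wr:16  — struct: M1 busy until I1 writes@8
I3  is:10  ro:17  ex:22  wr:23  — RAW R0: wait I2 write@16
I4  is:24  ro:25  ex:30  wr:31  — struct: M0 busy until I3 writes@23
I5  is:32  ro:33  ex:34  wr:35  — WAW R4: wait I4 write@31
I6  is:36  ro:37  ex:42  wr:43  — WAW R4: wait I5 write@35
I7  is:37  ro:38  ex:40  wr:41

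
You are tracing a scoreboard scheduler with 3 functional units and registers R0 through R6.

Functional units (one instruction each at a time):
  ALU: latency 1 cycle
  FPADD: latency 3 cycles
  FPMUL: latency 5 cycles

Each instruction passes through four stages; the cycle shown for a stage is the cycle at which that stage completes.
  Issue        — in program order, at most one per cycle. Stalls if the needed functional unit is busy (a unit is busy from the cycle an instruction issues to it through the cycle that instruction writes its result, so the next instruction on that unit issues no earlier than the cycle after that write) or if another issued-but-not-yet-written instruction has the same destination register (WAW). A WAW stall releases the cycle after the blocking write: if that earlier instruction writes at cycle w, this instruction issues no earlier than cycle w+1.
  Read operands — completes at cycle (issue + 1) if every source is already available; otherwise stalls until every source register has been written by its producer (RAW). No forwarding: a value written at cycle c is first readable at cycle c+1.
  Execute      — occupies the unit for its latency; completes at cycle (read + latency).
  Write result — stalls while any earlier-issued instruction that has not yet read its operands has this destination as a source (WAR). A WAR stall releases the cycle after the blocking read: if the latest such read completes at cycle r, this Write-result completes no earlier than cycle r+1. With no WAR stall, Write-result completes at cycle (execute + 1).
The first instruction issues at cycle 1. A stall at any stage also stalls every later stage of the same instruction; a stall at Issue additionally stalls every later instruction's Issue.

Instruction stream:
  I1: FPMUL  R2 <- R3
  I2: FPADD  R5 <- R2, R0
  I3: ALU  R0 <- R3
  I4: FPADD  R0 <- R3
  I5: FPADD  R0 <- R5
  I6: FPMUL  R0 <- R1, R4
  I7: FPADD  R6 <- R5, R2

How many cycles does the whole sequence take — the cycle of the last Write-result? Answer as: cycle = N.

cycle = 33

t=1  I1→FPMUL
t=2  I1 RO · I2→FPADD
t=3  I3→ALU
t=4  I3 RO
t=5  I3 EX
t=7  I1 EX
t=8  I1 WR R2
t=9  I2 RO
t=10  I3 WR R0
t=12  I2 EX
t=13  I2 WR R5
t=14  I4→FPADD
t=15  I4 RO
t=18  I4 EX
t=19  I4 WR R0
t=20  I5→FPADD
t=21  I5 RO
t=24  I5 EX
t=25  I5 WR R0
t=26  I6→FPMUL
t=27  I6 RO · I7→FPADD
t=28  I7 RO
t=31  I7 EX
t=32  I6 EX · I7 WR R6
t=33  I6 WR R0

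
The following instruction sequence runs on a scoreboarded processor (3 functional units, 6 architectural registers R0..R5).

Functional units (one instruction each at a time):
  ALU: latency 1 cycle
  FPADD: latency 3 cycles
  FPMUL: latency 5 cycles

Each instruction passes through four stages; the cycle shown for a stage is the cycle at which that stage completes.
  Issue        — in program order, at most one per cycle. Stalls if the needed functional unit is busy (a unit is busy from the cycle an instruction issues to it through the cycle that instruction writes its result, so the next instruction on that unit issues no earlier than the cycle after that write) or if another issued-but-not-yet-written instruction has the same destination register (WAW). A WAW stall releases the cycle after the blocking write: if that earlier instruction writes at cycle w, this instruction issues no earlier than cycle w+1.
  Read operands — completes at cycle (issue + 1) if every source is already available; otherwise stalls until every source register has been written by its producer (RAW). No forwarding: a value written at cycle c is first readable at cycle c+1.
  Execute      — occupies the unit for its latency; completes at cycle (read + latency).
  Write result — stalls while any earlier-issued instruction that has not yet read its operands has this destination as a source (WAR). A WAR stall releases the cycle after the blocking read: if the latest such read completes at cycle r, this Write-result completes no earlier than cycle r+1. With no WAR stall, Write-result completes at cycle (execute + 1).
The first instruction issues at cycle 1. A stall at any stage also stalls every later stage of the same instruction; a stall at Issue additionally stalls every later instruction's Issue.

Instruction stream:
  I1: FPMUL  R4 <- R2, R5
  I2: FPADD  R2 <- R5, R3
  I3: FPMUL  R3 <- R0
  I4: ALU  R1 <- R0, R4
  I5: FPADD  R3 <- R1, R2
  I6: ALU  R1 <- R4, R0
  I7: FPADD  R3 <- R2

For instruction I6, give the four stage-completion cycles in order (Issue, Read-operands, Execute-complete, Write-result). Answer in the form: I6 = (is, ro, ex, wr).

I6 = (18, 19, 20, 21)

  I1 | 1 | 2 | 7 | 8
  I2 | 2 | 3 | 6 | 7
  I3 | 9 | 10 | 15 | 16   struct: FPMUL busy until I1 writes@8
  I4 | 10 | 11 | 12 | 13
  I5 | 17 | 18 | 21 | 22   WAW R3: wait I3 write@16
  I6 | 18 | 19 | 20 | 21
  I7 | 23 | 24 | 27 | 28   struct: FPADD busy until I5 writes@22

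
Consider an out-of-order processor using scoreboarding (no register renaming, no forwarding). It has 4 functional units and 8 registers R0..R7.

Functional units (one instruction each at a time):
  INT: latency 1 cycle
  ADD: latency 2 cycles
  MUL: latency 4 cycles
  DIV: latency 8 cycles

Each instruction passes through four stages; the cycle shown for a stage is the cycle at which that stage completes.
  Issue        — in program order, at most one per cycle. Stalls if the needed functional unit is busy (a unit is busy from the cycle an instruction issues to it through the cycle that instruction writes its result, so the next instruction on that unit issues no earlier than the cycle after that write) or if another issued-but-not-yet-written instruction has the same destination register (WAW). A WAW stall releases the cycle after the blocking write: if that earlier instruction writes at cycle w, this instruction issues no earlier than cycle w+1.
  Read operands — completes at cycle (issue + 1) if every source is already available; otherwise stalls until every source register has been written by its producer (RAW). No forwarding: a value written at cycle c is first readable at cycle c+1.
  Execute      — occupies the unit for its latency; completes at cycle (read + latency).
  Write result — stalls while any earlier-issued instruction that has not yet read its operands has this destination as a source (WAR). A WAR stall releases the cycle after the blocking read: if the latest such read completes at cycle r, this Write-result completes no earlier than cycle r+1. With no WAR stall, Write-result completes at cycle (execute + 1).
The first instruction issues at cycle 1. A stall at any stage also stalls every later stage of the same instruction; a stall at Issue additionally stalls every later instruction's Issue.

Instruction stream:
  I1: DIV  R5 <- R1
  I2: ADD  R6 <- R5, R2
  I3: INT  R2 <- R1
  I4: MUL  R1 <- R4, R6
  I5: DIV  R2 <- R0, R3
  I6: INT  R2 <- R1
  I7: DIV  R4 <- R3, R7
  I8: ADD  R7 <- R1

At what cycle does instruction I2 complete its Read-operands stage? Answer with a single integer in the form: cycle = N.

I1 -> (1, 2, 10, 11)
I2 -> (2, 12, 14, 15)  // RAW R5: wait I1 write@11
I3 -> (3, 4, 5, 13)  // WAR R2: wait I2 read@12
I4 -> (4, 16, 20, 21)  // RAW R6: wait I2 write@15
I5 -> (14, 15, 23, 24)  // WAW R2: wait I3 write@13
I6 -> (25, 26, 27, 28)  // WAW R2: wait I5 write@24
I7 -> (26, 27, 35, 36)
I8 -> (27, 28, 30, 31)

cycle = 12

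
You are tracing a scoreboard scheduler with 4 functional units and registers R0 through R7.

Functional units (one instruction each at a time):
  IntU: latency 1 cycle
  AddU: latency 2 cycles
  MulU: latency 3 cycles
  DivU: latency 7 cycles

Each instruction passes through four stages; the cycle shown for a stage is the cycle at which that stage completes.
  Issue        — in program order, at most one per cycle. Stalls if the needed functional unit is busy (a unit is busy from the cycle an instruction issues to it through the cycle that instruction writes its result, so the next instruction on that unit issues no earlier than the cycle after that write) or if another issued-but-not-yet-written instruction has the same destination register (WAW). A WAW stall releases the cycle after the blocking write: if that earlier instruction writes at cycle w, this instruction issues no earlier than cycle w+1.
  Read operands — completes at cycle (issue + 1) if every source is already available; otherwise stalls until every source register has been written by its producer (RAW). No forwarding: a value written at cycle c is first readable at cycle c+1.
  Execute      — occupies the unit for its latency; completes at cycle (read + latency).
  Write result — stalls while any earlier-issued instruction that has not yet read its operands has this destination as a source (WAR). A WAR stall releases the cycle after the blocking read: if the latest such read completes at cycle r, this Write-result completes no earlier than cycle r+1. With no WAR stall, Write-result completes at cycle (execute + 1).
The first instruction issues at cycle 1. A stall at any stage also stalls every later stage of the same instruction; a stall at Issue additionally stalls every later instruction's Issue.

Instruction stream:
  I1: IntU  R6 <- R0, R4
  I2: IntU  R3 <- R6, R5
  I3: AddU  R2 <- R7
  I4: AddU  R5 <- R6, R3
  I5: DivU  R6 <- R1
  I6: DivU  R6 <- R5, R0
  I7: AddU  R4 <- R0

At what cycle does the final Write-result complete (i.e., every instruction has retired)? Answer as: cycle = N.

[I1] 1/2/3/4
[I2] 5/6/7/8  (struct: IntU busy until I1 writes@4)
[I3] 6/7/9/10
[I4] 11/12/14/15  (struct: AddU busy until I3 writes@10)
[I5] 12/13/20/21
[I6] 22/23/30/31  (struct: DivU busy until I5 writes@21)
[I7] 23/24/26/27

cycle = 31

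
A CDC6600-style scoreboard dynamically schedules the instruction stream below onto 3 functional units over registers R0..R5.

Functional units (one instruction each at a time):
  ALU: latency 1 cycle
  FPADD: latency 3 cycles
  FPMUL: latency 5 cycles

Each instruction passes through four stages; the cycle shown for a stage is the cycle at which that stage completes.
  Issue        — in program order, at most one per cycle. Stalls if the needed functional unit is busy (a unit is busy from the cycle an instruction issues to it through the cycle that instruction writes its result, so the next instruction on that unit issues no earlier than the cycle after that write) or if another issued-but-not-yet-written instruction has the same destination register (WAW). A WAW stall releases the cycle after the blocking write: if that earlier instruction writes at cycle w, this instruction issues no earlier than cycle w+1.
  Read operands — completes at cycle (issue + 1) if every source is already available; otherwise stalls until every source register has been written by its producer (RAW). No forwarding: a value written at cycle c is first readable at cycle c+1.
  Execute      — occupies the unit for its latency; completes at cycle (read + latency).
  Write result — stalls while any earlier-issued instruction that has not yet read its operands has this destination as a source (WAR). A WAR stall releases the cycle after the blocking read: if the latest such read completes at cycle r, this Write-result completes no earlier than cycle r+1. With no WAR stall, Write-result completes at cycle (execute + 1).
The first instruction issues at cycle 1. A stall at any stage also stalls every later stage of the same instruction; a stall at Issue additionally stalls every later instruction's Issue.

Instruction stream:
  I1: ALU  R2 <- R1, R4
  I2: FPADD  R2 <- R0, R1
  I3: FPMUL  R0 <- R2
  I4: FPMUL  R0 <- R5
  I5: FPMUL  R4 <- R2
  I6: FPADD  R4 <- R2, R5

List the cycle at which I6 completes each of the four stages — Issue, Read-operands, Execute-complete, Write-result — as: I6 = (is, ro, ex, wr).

I6 = (34, 35, 38, 39)

cycle 1: I1 issues→ALU
cycle 2: I1 reads
cycle 3: I1 exec-done
cycle 4: I1 writes R2
cycle 5: I2 issues→FPADD
cycle 6: I2 reads · I3 issues→FPMUL
cycle 9: I2 exec-done
cycle 10: I2 writes R2
cycle 11: I3 reads
cycle 16: I3 exec-done
cycle 17: I3 writes R0
cycle 18: I4 issues→FPMUL
cycle 19: I4 reads
cycle 24: I4 exec-done
cycle 25: I4 writes R0
cycle 26: I5 issues→FPMUL
cycle 27: I5 reads
cycle 32: I5 exec-done
cycle 33: I5 writes R4
cycle 34: I6 issues→FPADD
cycle 35: I6 reads
cycle 38: I6 exec-done
cycle 39: I6 writes R4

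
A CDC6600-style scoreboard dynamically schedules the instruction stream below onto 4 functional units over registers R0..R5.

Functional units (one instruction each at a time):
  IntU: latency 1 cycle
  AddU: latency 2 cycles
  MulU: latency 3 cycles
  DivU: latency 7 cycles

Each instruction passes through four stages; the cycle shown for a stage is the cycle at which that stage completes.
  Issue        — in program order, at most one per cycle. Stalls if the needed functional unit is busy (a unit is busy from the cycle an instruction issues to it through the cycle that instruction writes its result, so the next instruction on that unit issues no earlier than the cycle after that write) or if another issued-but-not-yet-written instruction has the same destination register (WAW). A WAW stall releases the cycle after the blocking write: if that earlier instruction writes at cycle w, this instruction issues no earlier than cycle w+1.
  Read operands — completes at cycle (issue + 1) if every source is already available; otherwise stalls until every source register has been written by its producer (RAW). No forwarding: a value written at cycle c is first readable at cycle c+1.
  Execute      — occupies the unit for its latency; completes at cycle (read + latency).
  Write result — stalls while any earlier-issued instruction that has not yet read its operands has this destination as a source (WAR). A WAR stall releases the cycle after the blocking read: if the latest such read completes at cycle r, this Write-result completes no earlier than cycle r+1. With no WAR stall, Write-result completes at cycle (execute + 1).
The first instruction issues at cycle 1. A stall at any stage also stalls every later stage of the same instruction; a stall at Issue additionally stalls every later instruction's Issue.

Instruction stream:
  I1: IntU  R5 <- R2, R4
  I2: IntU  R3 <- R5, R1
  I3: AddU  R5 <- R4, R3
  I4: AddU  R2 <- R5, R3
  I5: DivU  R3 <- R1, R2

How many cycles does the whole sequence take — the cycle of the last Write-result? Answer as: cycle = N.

cycle = 26

I1: IS=1 RO=2 EX=3 WR=4
I2: IS=5 RO=6 EX=7 WR=8  [struct: IntU busy until I1 writes@4]
I3: IS=6 RO=9 EX=11 WR=12  [RAW R3: wait I2 write@8]
I4: IS=13 RO=14 EX=16 WR=17  [struct: AddU busy until I3 writes@12]
I5: IS=14 RO=18 EX=25 WR=26  [RAW R2: wait I4 write@17]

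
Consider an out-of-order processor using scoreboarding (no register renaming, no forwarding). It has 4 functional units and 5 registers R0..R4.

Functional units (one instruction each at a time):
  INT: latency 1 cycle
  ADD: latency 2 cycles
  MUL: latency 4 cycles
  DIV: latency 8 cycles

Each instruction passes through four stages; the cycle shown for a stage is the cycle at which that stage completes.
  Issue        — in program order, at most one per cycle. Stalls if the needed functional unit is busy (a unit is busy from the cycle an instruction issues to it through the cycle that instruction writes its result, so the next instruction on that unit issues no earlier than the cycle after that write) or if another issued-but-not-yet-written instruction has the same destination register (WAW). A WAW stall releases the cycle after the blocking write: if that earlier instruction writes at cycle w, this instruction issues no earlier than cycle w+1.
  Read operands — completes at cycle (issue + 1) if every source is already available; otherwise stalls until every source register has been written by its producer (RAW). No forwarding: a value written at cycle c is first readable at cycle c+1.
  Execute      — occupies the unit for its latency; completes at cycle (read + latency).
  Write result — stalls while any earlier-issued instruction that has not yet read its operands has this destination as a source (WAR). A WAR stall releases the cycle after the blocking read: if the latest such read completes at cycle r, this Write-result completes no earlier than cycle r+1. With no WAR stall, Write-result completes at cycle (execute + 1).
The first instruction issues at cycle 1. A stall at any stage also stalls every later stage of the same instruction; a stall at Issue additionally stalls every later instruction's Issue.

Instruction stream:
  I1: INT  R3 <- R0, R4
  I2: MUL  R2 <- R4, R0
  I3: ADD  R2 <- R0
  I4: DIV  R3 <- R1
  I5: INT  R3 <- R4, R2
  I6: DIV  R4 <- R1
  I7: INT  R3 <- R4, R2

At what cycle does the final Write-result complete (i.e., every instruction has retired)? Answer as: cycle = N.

t=1  I1→INT
t=2  I1 RO; I2→MUL
t=3  I1 EX; I2 RO
t=4  I1 WR R3
t=7  I2 EX
t=8  I2 WR R2
t=9  I3→ADD
t=10  I3 RO; I4→DIV
t=11  I4 RO
t=12  I3 EX
t=13  I3 WR R2
t=19  I4 EX
t=20  I4 WR R3
t=21  I5→INT
t=22  I5 RO; I6→DIV
t=23  I5 EX; I6 RO
t=24  I5 WR R3
t=25  I7→INT
t=31  I6 EX
t=32  I6 WR R4
t=33  I7 RO
t=34  I7 EX
t=35  I7 WR R3

cycle = 35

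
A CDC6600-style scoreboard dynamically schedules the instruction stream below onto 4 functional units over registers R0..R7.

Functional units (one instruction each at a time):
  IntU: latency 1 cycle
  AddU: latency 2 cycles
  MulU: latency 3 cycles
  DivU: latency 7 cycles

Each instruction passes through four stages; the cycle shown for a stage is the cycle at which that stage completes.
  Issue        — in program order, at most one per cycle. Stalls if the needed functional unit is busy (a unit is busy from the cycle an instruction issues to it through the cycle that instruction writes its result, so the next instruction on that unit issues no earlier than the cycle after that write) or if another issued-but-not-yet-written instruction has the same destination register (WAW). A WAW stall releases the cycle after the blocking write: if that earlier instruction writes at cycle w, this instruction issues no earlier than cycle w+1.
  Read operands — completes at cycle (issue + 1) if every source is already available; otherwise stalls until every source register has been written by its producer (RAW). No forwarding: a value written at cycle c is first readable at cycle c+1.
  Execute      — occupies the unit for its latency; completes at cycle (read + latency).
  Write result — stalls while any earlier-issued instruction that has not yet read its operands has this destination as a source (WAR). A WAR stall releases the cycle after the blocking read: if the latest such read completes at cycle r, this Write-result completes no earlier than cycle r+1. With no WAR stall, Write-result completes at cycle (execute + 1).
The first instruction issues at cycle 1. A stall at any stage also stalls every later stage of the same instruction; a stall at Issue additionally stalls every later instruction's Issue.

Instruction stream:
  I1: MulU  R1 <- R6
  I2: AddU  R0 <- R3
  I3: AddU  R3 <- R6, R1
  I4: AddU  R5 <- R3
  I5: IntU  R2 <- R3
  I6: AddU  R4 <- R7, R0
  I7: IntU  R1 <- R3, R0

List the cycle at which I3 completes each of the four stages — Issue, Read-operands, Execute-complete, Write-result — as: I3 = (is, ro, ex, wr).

I3 = (7, 8, 10, 11)

I1 -> (1, 2, 5, 6)
I2 -> (2, 3, 5, 6)
I3 -> (7, 8, 10, 11)  // struct: AddU busy until I2 writes@6
I4 -> (12, 13, 15, 16)  // struct: AddU busy until I3 writes@11
I5 -> (13, 14, 15, 16)
I6 -> (17, 18, 20, 21)  // struct: AddU busy until I4 writes@16
I7 -> (18, 19, 20, 21)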